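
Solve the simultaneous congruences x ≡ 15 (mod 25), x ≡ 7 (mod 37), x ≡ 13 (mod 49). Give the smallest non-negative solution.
x ≡ 28090 (mod 45325); the representative in [0, 45325) is 28090

The moduli 25, 37, 49 are pairwise coprime, so by the CRT there is a unique solution mod 25·37·49 = 45325.
Solve by successive substitution. Start with x ≡ 15 (mod 25).
  Combine with x ≡ 7 (mod 37): write x = 15 + 25·t and require 15 + 25·t ≡ 7 (mod 37), i.e. 25·t ≡ 7 − 15 ≡ 29 (mod 37). Since 25^(−1) ≡ 3 (mod 37), t ≡ 3·29 ≡ 13 (mod 37). So x ≡ 15 + 25·13 = 340 (mod 925).
  Combine with x ≡ 13 (mod 49): write x = 340 + 925·t and require 340 + 925·t ≡ 13 (mod 49), i.e. 925·t ≡ 13 − 340 ≡ 16 (mod 49). Since 925^(−1) ≡ 8 (mod 49) (925 ≡ 43 (mod 49)), t ≡ 8·16 ≡ 30 (mod 49). So x ≡ 340 + 925·30 = 28090 (mod 45325).
Unique solution in [0, 45325): x = 28090.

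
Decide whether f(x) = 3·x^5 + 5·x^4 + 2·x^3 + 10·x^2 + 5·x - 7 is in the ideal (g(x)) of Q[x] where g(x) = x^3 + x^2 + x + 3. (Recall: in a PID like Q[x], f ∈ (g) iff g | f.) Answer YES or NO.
In Q[x] the ideal (g) consists of all multiples of g, so f ∈ (g) iff g | f, i.e. iff the remainder of f on division by g is 0. Divide f by g (g is monic, so eliminate the leading term of the running remainder at each step):
  leading term 3·x^5: subtract (3·x^2)·g(x) = 3·x^5 + 3·x^4 + 3·x^3 + 9·x^2, leaving 2·x^4 - x^3 + x^2 + 5·x - 7
  leading term 2·x^4: subtract (2·x)·g(x) = 2·x^4 + 2·x^3 + 2·x^2 + 6·x, leaving -3·x^3 - x^2 - x - 7
  leading term -3·x^3: subtract (-3)·g(x) = -3·x^3 - 3·x^2 - 3·x - 9, leaving 2·x^2 + 2·x + 2
The remainder r(x) = 2·x^2 + 2·x + 2 ≠ 0 (and deg r < deg g), so g ∤ f, i.e. f ∉ (g).

Final answer: NO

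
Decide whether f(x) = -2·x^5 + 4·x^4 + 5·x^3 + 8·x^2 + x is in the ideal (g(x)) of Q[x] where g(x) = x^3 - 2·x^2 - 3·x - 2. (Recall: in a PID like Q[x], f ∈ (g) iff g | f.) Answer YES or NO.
In Q[x] the ideal (g) consists of all multiples of g, so f ∈ (g) iff g | f, i.e. iff the remainder of f on division by g is 0. Divide f by g (g is monic, so eliminate the leading term of the running remainder at each step):
  leading term -2·x^5: subtract (-2·x^2)·g(x) = -2·x^5 + 4·x^4 + 6·x^3 + 4·x^2, leaving -x^3 + 4·x^2 + x
  leading term -x^3: subtract (-1)·g(x) = -x^3 + 2·x^2 + 3·x + 2, leaving 2·x^2 - 2·x - 2
The remainder r(x) = 2·x^2 - 2·x - 2 ≠ 0 (and deg r < deg g), so g ∤ f, i.e. f ∉ (g).

Final answer: NO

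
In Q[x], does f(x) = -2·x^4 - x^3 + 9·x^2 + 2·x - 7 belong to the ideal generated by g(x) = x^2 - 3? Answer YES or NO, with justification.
NO

In Q[x] the ideal (g) consists of all multiples of g, so f ∈ (g) iff g | f, i.e. iff the remainder of f on division by g is 0. Divide f by g (g is monic, so eliminate the leading term of the running remainder at each step):
  leading term -2·x^4: subtract (-2·x^2)·g(x) = -2·x^4 + 6·x^2, leaving -x^3 + 3·x^2 + 2·x - 7
  leading term -x^3: subtract (-x)·g(x) = -x^3 + 3·x, leaving 3·x^2 - x - 7
  leading term 3·x^2: subtract (3)·g(x) = 3·x^2 - 9, leaving 2 - x
The remainder r(x) = 2 - x ≠ 0 (and deg r < deg g), so g ∤ f, i.e. f ∉ (g).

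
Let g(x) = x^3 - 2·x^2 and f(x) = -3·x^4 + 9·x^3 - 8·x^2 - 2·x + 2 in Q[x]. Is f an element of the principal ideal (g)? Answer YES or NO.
In Q[x] the ideal (g) consists of all multiples of g, so f ∈ (g) iff g | f, i.e. iff the remainder of f on division by g is 0. Divide f by g (g is monic, so eliminate the leading term of the running remainder at each step):
  leading term -3·x^4: subtract (-3·x)·g(x) = -3·x^4 + 6·x^3, leaving 3·x^3 - 8·x^2 - 2·x + 2
  leading term 3·x^3: subtract (3)·g(x) = 3·x^3 - 6·x^2, leaving -2·x^2 - 2·x + 2
The remainder r(x) = -2·x^2 - 2·x + 2 ≠ 0 (and deg r < deg g), so g ∤ f, i.e. f ∉ (g).

Final answer: NO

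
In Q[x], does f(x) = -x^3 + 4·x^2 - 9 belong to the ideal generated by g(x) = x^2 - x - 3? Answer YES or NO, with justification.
YES

In Q[x] the ideal (g) consists of all multiples of g, so f ∈ (g) iff g | f, i.e. iff the remainder of f on division by g is 0. Divide f by g (g is monic, so eliminate the leading term of the running remainder at each step):
  leading term -x^3: subtract (-x)·g(x) = -x^3 + x^2 + 3·x, leaving 3·x^2 - 3·x - 9
  leading term 3·x^2: subtract (3)·g(x) = 3·x^2 - 3·x - 9, leaving 0
The remainder is 0, so f(x) = g(x) · h(x) with h(x) = 3 - x. Hence g | f, i.e. f ∈ (g).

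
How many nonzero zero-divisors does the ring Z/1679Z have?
Z/1679Z has 94 nonzero zero-divisors

In Z/1679Z each nonzero element is either a unit (gcd with 1679 is 1) or a zero-divisor (gcd > 1). The number of units is φ(1679): factorise 1679 = 23 · 73, so φ(1679) = (23 − 1) · (73 − 1) = 22 · 72 = 1584. The nonzero elements number 1679 − 1 = 1678. Hence the nonzero zero-divisors number 1678 − 1584 = 94.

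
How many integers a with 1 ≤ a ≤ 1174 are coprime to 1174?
586

The number of a ∈ {1, ..., 1174} with gcd(a, 1174) = 1 is by definition Euler's totient φ(1174). φ is multiplicative, with φ(p^e) = p^e − p^(e−1). Factorise 1174 = 2 · 587. Then
  φ(1174) = (2 − 1) · (587 − 1) = 1 · 586 = 586.
So there are 586 such integers.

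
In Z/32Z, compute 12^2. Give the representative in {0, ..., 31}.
Use repeated squaring. Binary(2) = 10. Walk through the bits of the exponent 2 left-to-right: at each bit after the leading one, square the running value, then multiply by 12 if the bit is 1 (always reducing mod 32):
  bit 1 = 1 (leading): start with 12.
  bit 2 = 0: square 12^2 = 144 ≡ 16 (mod 32).
Final value: 12^2 ≡ 16 (mod 32).

Final answer: 16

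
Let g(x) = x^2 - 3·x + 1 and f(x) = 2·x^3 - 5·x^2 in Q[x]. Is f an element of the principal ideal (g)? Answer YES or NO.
NO

In Q[x] the ideal (g) consists of all multiples of g, so f ∈ (g) iff g | f, i.e. iff the remainder of f on division by g is 0. Divide f by g (g is monic, so eliminate the leading term of the running remainder at each step):
  leading term 2·x^3: subtract (2·x)·g(x) = 2·x^3 - 6·x^2 + 2·x, leaving x^2 - 2·x
  leading term x^2: subtract (1)·g(x) = x^2 - 3·x + 1, leaving x - 1
The remainder r(x) = x - 1 ≠ 0 (and deg r < deg g), so g ∤ f, i.e. f ∉ (g).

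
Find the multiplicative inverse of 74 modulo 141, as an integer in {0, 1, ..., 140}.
74^(−1) ≡ 101 (mod 141)

Apply the extended Euclidean algorithm to (141, 74), tracking rows (r, s, t) with s·141 + t·74 = r. Each division r_prev = q·r_cur + r_new produces the new row as (previous row) − q·(current row):
  row A: (141, 1, 0)   [1·141 + 0·74 = 141]
  row B: (74, 0, 1)   [0·141 + 1·74 = 74]
  141 = 1·74 + 67   → row C = row A − 1·row B = (67, 1, −1)   [check: 1·141 − 1·74 = 67]
  74 = 1·67 + 7   → row D = row B − 1·row C = (7, −1, 2)   [check: −1·141 + 2·74 = 7]
  67 = 9·7 + 4   → row E = row C − 9·row D = (4, 10, −19)   [check: 10·141 − 19·74 = 4]
  7 = 1·4 + 3   → row F = row D − 1·row E = (3, −11, 21)   [check: −11·141 + 21·74 = 3]
  4 = 1·3 + 1   → row G = row E − 1·row F = (1, 21, −40)   [check: 21·141 − 40·74 = 1]
  3 = 3·1 + 0   → remainder 0, stop. gcd = 1 (last nonzero row G).
The gcd is 1, so 74 is invertible mod 141. The last nonzero row gives 21·141 − 40·74 = 1, so t = −40. So 74^(−1) ≡ −40 ≡ 101 (mod 141). Verify: 74 · 101 = 7474 ≡ 1 (mod 141). ✓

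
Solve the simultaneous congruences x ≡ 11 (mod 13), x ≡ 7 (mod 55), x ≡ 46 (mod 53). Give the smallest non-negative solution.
x ≡ 11282 (mod 37895); the representative in [0, 37895) is 11282

The moduli 13, 55, 53 are pairwise coprime, so by the CRT there is a unique solution mod 13·55·53 = 37895.
Solve by successive substitution. Start with x ≡ 11 (mod 13).
  Combine with x ≡ 7 (mod 55): write x = 11 + 13·t and require 11 + 13·t ≡ 7 (mod 55), i.e. 13·t ≡ 7 − 11 ≡ 51 (mod 55). Since 13^(−1) ≡ 17 (mod 55), t ≡ 17·51 ≡ 42 (mod 55). So x ≡ 11 + 13·42 = 557 (mod 715).
  Combine with x ≡ 46 (mod 53): write x = 557 + 715·t and require 557 + 715·t ≡ 46 (mod 53), i.e. 715·t ≡ 46 − 557 ≡ 19 (mod 53). Since 715^(−1) ≡ 51 (mod 53) (715 ≡ 26 (mod 53)), t ≡ 51·19 ≡ 15 (mod 53). So x ≡ 557 + 715·15 = 11282 (mod 37895).
Unique solution in [0, 37895): x = 11282.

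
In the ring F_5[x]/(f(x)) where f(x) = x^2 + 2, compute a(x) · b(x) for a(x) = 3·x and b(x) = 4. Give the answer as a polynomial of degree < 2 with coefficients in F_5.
Multiply as integer polynomials: a · b = 12·x. Reducing coefficients mod 5: a · b ≡ 2·x. This already has degree < 2, so no reduction by f is needed. Hence a · b ≡ 2·x in F_5[x]/(f).

Final answer: a · b ≡ 2·x (mod f(x))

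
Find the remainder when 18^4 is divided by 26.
14

Use repeated squaring. Binary(4) = 100. Walk through the bits of the exponent 4 left-to-right: at each bit after the leading one, square the running value, then multiply by 18 if the bit is 1 (always reducing mod 26):
  bit 1 = 1 (leading): start with 18.
  bit 2 = 0: square 18^2 = 324 ≡ 12 (mod 26).
  bit 3 = 0: square 12^2 = 144 ≡ 14 (mod 26).
Final value: 18^4 ≡ 14 (mod 26).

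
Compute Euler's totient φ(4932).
φ is multiplicative, with φ(p^e) = p^e − p^(e−1). Factorise 4932 = 2^2 · 3^2 · 137. Then
  φ(4932) = (2^2 − 2^1) · (3^2 − 3^1) · (137 − 1) = 2 · 6 · 136 = 1632.

Final answer: φ(4932) = 1632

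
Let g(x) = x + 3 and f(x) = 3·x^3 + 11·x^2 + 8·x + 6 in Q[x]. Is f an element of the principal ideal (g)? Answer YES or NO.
In Q[x] the ideal (g) consists of all multiples of g, so f ∈ (g) iff g | f, i.e. iff the remainder of f on division by g is 0. Divide f by g (g is monic, so eliminate the leading term of the running remainder at each step):
  leading term 3·x^3: subtract (3·x^2)·g(x) = 3·x^3 + 9·x^2, leaving 2·x^2 + 8·x + 6
  leading term 2·x^2: subtract (2·x)·g(x) = 2·x^2 + 6·x, leaving 2·x + 6
  leading term 2·x: subtract (2)·g(x) = 2·x + 6, leaving 0
The remainder is 0, so f(x) = g(x) · h(x) with h(x) = 3·x^2 + 2·x + 2. Hence g | f, i.e. f ∈ (g).

Final answer: YES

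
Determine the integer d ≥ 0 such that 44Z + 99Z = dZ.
In the PID Z, (a, b) is generated by gcd(a, b). Compute gcd(99, 44) with the extended Euclidean algorithm, tracking rows (r, s, t) with s·99 + t·44 = r:
  row A: (99, 1, 0)   [1·99 + 0·44 = 99]
  row B: (44, 0, 1)   [0·99 + 1·44 = 44]
  99 = 2·44 + 11   → row C = row A − 2·row B = (11, 1, −2)   [check: 1·99 − 2·44 = 11]
  44 = 4·11 + 0   → remainder 0, stop. gcd = 11 (last nonzero row C).
So gcd(44, 99) = 11, with Bézout identity 1·99 − 2·44 = 11. Containment (⊇): the Bézout identity exhibits 11 as an element of (44, 99), giving (11) ⊆ (44, 99). Containment (⊆): since 11 | 44 and 11 | 99 (44 = 11·4, 99 = 11·9), every Z-linear combination of 44 and 99 is divisible by 11, so (44, 99) ⊆ (11). Therefore (44, 99) = (11), d = 11.

Final answer: (44, 99) = (11); d = 11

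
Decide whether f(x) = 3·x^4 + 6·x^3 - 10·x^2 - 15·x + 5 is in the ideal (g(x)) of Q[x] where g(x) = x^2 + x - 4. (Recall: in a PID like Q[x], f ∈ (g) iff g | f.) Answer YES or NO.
In Q[x] the ideal (g) consists of all multiples of g, so f ∈ (g) iff g | f, i.e. iff the remainder of f on division by g is 0. Divide f by g (g is monic, so eliminate the leading term of the running remainder at each step):
  leading term 3·x^4: subtract (3·x^2)·g(x) = 3·x^4 + 3·x^3 - 12·x^2, leaving 3·x^3 + 2·x^2 - 15·x + 5
  leading term 3·x^3: subtract (3·x)·g(x) = 3·x^3 + 3·x^2 - 12·x, leaving -x^2 - 3·x + 5
  leading term -x^2: subtract (-1)·g(x) = -x^2 - x + 4, leaving 1 - 2·x
The remainder r(x) = 1 - 2·x ≠ 0 (and deg r < deg g), so g ∤ f, i.e. f ∉ (g).

Final answer: NO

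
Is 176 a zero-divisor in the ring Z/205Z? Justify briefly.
NO

gcd(176, 205) = 1, so 176 is a unit in Z/205Z (it has a multiplicative inverse). A unit cannot be a zero-divisor: if 176·b ≡ 0 then multiplying both sides by 176^(−1) gives b ≡ 0. So 176 is not a zero-divisor.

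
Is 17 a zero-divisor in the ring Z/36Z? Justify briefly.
gcd(17, 36) = 1, so 17 is a unit in Z/36Z (it has a multiplicative inverse). A unit cannot be a zero-divisor: if 17·b ≡ 0 then multiplying both sides by 17^(−1) gives b ≡ 0. So 17 is not a zero-divisor.

Final answer: NO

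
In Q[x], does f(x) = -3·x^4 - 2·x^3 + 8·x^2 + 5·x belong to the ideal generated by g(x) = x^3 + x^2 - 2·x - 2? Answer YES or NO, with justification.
NO

In Q[x] the ideal (g) consists of all multiples of g, so f ∈ (g) iff g | f, i.e. iff the remainder of f on division by g is 0. Divide f by g (g is monic, so eliminate the leading term of the running remainder at each step):
  leading term -3·x^4: subtract (-3·x)·g(x) = -3·x^4 - 3·x^3 + 6·x^2 + 6·x, leaving x^3 + 2·x^2 - x
  leading term x^3: subtract (1)·g(x) = x^3 + x^2 - 2·x - 2, leaving x^2 + x + 2
The remainder r(x) = x^2 + x + 2 ≠ 0 (and deg r < deg g), so g ∤ f, i.e. f ∉ (g).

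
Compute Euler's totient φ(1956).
φ(1956) = 648

φ is multiplicative, with φ(p^e) = p^e − p^(e−1). Factorise 1956 = 2^2 · 3 · 163. Then
  φ(1956) = (2^2 − 2^1) · (3 − 1) · (163 − 1) = 2 · 2 · 162 = 648.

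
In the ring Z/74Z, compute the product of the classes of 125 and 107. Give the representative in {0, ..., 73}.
55

Reduce the factors first: 125 ≡ 51, 107 ≡ 33 (mod 74), so 125 · 107 ≡ 51 · 33 (mod 74). 51 · 33 = 1683. Dividing by 74: 1683 = 22·74 + 55. So (125 · 107) mod 74 = 55.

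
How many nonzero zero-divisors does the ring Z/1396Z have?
In Z/1396Z each nonzero element is either a unit (gcd with 1396 is 1) or a zero-divisor (gcd > 1). The number of units is φ(1396): factorise 1396 = 2^2 · 349, so φ(1396) = (2^2 − 2^1) · (349 − 1) = 2 · 348 = 696. The nonzero elements number 1396 − 1 = 1395. Hence the nonzero zero-divisors number 1395 − 696 = 699.

Final answer: Z/1396Z has 699 nonzero zero-divisors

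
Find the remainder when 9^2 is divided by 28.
25

Use repeated squaring. Binary(2) = 10. Walk through the bits of the exponent 2 left-to-right: at each bit after the leading one, square the running value, then multiply by 9 if the bit is 1 (always reducing mod 28):
  bit 1 = 1 (leading): start with 9.
  bit 2 = 0: square 9^2 = 81 ≡ 25 (mod 28).
Final value: 9^2 ≡ 25 (mod 28).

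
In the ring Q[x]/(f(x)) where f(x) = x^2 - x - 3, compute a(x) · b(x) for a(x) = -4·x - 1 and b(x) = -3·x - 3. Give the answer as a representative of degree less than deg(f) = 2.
First multiply in Q[x] without reducing: a · b = 12·x^2 + 15·x + 3. Now divide by f(x) = x^2 - x - 3, eliminating the leading term at each step:
  leading term 12·x^2: subtract (12)·f(x) = 12·x^2 - 12·x - 36, leaving 27·x + 39
The degree is now < 2, so this is the remainder. Hence a · b ≡ 27·x + 39 in Q[x]/(f).

Final answer: a · b ≡ 27·x + 39 (mod f(x))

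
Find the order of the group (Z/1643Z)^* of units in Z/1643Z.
(Z/1643Z)^* consists of the classes a with gcd(a, 1643) = 1, so its order is φ(1643). φ is multiplicative, with φ(p^e) = p^e − p^(e−1). Factorise 1643 = 31 · 53. Then
  φ(1643) = (31 − 1) · (53 − 1) = 30 · 52 = 1560.
Thus |(Z/1643Z)^*| = 1560.

Final answer: |(Z/1643Z)^*| = 1560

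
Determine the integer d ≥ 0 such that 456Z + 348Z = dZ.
In the PID Z, (a, b) is generated by gcd(a, b). Compute gcd(456, 348) with the extended Euclidean algorithm, tracking rows (r, s, t) with s·456 + t·348 = r:
  row A: (456, 1, 0)   [1·456 + 0·348 = 456]
  row B: (348, 0, 1)   [0·456 + 1·348 = 348]
  456 = 1·348 + 108   → row C = row A − 1·row B = (108, 1, −1)   [check: 1·456 − 1·348 = 108]
  348 = 3·108 + 24   → row D = row B − 3·row C = (24, −3, 4)   [check: −3·456 + 4·348 = 24]
  108 = 4·24 + 12   → row E = row C − 4·row D = (12, 13, −17)   [check: 13·456 − 17·348 = 12]
  24 = 2·12 + 0   → remainder 0, stop. gcd = 12 (last nonzero row E).
So gcd(456, 348) = 12, with Bézout identity 13·456 − 17·348 = 12. Containment (⊇): the Bézout identity exhibits 12 as an element of (456, 348), giving (12) ⊆ (456, 348). Containment (⊆): since 12 | 456 and 12 | 348 (456 = 12·38, 348 = 12·29), every Z-linear combination of 456 and 348 is divisible by 12, so (456, 348) ⊆ (12). Therefore (456, 348) = (12), d = 12.

Final answer: (456, 348) = (12); d = 12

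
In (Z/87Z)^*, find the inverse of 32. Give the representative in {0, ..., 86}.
32^(−1) ≡ 68 (mod 87)

Apply the extended Euclidean algorithm to (87, 32), tracking rows (r, s, t) with s·87 + t·32 = r. Each division r_prev = q·r_cur + r_new produces the new row as (previous row) − q·(current row):
  row A: (87, 1, 0)   [1·87 + 0·32 = 87]
  row B: (32, 0, 1)   [0·87 + 1·32 = 32]
  87 = 2·32 + 23   → row C = row A − 2·row B = (23, 1, −2)   [check: 1·87 − 2·32 = 23]
  32 = 1·23 + 9   → row D = row B − 1·row C = (9, −1, 3)   [check: −1·87 + 3·32 = 9]
  23 = 2·9 + 5   → row E = row C − 2·row D = (5, 3, −8)   [check: 3·87 − 8·32 = 5]
  9 = 1·5 + 4   → row F = row D − 1·row E = (4, −4, 11)   [check: −4·87 + 11·32 = 4]
  5 = 1·4 + 1   → row G = row E − 1·row F = (1, 7, −19)   [check: 7·87 − 19·32 = 1]
  4 = 4·1 + 0   → remainder 0, stop. gcd = 1 (last nonzero row G).
The gcd is 1, so 32 is invertible mod 87. The last nonzero row gives 7·87 − 19·32 = 1, so t = −19. So 32^(−1) ≡ −19 ≡ 68 (mod 87). Verify: 32 · 68 = 2176 ≡ 1 (mod 87). ✓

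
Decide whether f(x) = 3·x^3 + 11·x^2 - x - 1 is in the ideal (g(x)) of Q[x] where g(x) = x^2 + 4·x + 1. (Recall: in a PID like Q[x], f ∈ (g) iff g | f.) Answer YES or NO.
In Q[x] the ideal (g) consists of all multiples of g, so f ∈ (g) iff g | f, i.e. iff the remainder of f on division by g is 0. Divide f by g (g is monic, so eliminate the leading term of the running remainder at each step):
  leading term 3·x^3: subtract (3·x)·g(x) = 3·x^3 + 12·x^2 + 3·x, leaving -x^2 - 4·x - 1
  leading term -x^2: subtract (-1)·g(x) = -x^2 - 4·x - 1, leaving 0
The remainder is 0, so f(x) = g(x) · h(x) with h(x) = 3·x - 1. Hence g | f, i.e. f ∈ (g).

Final answer: YES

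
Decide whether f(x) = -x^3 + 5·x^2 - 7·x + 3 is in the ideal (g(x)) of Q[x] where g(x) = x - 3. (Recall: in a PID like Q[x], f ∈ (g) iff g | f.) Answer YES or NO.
YES

In Q[x] the ideal (g) consists of all multiples of g, so f ∈ (g) iff g | f, i.e. iff the remainder of f on division by g is 0. Divide f by g (g is monic, so eliminate the leading term of the running remainder at each step):
  leading term -x^3: subtract (-x^2)·g(x) = -x^3 + 3·x^2, leaving 2·x^2 - 7·x + 3
  leading term 2·x^2: subtract (2·x)·g(x) = 2·x^2 - 6·x, leaving 3 - x
  leading term -x: subtract (-1)·g(x) = 3 - x, leaving 0
The remainder is 0, so f(x) = g(x) · h(x) with h(x) = -x^2 + 2·x - 1. Hence g | f, i.e. f ∈ (g).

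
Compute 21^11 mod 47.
Use repeated squaring. Binary(11) = 1011. Walk through the bits of the exponent 11 left-to-right: at each bit after the leading one, square the running value, then multiply by 21 if the bit is 1 (always reducing mod 47):
  bit 1 = 1 (leading): start with 21.
  bit 2 = 0: square 21^2 = 441 ≡ 18 (mod 47).
  bit 3 = 1: square 18^2 = 324 ≡ 42; bit is 1, so multiply 42·21 = 882 ≡ 36 (mod 47).
  bit 4 = 1: square 36^2 = 1296 ≡ 27; bit is 1, so multiply 27·21 = 567 ≡ 3 (mod 47).
Final value: 21^11 ≡ 3 (mod 47).

Final answer: 3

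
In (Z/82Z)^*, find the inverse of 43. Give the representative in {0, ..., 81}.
43^(−1) ≡ 21 (mod 82)

Apply the extended Euclidean algorithm to (82, 43), tracking rows (r, s, t) with s·82 + t·43 = r. Each division r_prev = q·r_cur + r_new produces the new row as (previous row) − q·(current row):
  row A: (82, 1, 0)   [1·82 + 0·43 = 82]
  row B: (43, 0, 1)   [0·82 + 1·43 = 43]
  82 = 1·43 + 39   → row C = row A − 1·row B = (39, 1, −1)   [check: 1·82 − 1·43 = 39]
  43 = 1·39 + 4   → row D = row B − 1·row C = (4, −1, 2)   [check: −1·82 + 2·43 = 4]
  39 = 9·4 + 3   → row E = row C − 9·row D = (3, 10, −19)   [check: 10·82 − 19·43 = 3]
  4 = 1·3 + 1   → row F = row D − 1·row E = (1, −11, 21)   [check: −11·82 + 21·43 = 1]
  3 = 3·1 + 0   → remainder 0, stop. gcd = 1 (last nonzero row F).
The gcd is 1, so 43 is invertible mod 82. The last nonzero row gives −11·82 + 21·43 = 1, so t = 21. So 43^(−1) ≡ 21 (mod 82). Verify: 43 · 21 = 903 ≡ 1 (mod 82). ✓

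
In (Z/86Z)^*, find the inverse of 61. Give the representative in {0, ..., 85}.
Apply the extended Euclidean algorithm to (86, 61), tracking rows (r, s, t) with s·86 + t·61 = r. Each division r_prev = q·r_cur + r_new produces the new row as (previous row) − q·(current row):
  row A: (86, 1, 0)   [1·86 + 0·61 = 86]
  row B: (61, 0, 1)   [0·86 + 1·61 = 61]
  86 = 1·61 + 25   → row C = row A − 1·row B = (25, 1, −1)   [check: 1·86 − 1·61 = 25]
  61 = 2·25 + 11   → row D = row B − 2·row C = (11, −2, 3)   [check: −2·86 + 3·61 = 11]
  25 = 2·11 + 3   → row E = row C − 2·row D = (3, 5, −7)   [check: 5·86 − 7·61 = 3]
  11 = 3·3 + 2   → row F = row D − 3·row E = (2, −17, 24)   [check: −17·86 + 24·61 = 2]
  3 = 1·2 + 1   → row G = row E − 1·row F = (1, 22, −31)   [check: 22·86 − 31·61 = 1]
  2 = 2·1 + 0   → remainder 0, stop. gcd = 1 (last nonzero row G).
The gcd is 1, so 61 is invertible mod 86. The last nonzero row gives 22·86 − 31·61 = 1, so t = −31. So 61^(−1) ≡ −31 ≡ 55 (mod 86). Verify: 61 · 55 = 3355 ≡ 1 (mod 86). ✓

Final answer: 61^(−1) ≡ 55 (mod 86)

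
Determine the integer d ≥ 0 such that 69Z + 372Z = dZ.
(69, 372) = (3); d = 3

In the PID Z, (a, b) is generated by gcd(a, b). Compute gcd(372, 69) with the extended Euclidean algorithm, tracking rows (r, s, t) with s·372 + t·69 = r:
  row A: (372, 1, 0)   [1·372 + 0·69 = 372]
  row B: (69, 0, 1)   [0·372 + 1·69 = 69]
  372 = 5·69 + 27   → row C = row A − 5·row B = (27, 1, −5)   [check: 1·372 − 5·69 = 27]
  69 = 2·27 + 15   → row D = row B − 2·row C = (15, −2, 11)   [check: −2·372 + 11·69 = 15]
  27 = 1·15 + 12   → row E = row C − 1·row D = (12, 3, −16)   [check: 3·372 − 16·69 = 12]
  15 = 1·12 + 3   → row F = row D − 1·row E = (3, −5, 27)   [check: −5·372 + 27·69 = 3]
  12 = 4·3 + 0   → remainder 0, stop. gcd = 3 (last nonzero row F).
So gcd(69, 372) = 3, with Bézout identity −5·372 + 27·69 = 3. Containment (⊇): the Bézout identity exhibits 3 as an element of (69, 372), giving (3) ⊆ (69, 372). Containment (⊆): since 3 | 69 and 3 | 372 (69 = 3·23, 372 = 3·124), every Z-linear combination of 69 and 372 is divisible by 3, so (69, 372) ⊆ (3). Therefore (69, 372) = (3), d = 3.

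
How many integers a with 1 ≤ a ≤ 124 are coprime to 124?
60

The number of a ∈ {1, ..., 124} with gcd(a, 124) = 1 is by definition Euler's totient φ(124). φ is multiplicative, with φ(p^e) = p^e − p^(e−1). Factorise 124 = 2^2 · 31. Then
  φ(124) = (2^2 − 2^1) · (31 − 1) = 2 · 30 = 60.
So there are 60 such integers.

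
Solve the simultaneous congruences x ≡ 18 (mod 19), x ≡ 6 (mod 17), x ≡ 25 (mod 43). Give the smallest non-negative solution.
x ≡ 8625 (mod 13889); the representative in [0, 13889) is 8625

The moduli 19, 17, 43 are pairwise coprime, so by the CRT there is a unique solution mod 19·17·43 = 13889.
Solve by successive substitution. Start with x ≡ 18 (mod 19).
  Combine with x ≡ 6 (mod 17): write x = 18 + 19·t and require 18 + 19·t ≡ 6 (mod 17), i.e. 19·t ≡ 6 − 18 ≡ 5 (mod 17). Since 19^(−1) ≡ 9 (mod 17) (19 ≡ 2 (mod 17)), t ≡ 9·5 ≡ 11 (mod 17). So x ≡ 18 + 19·11 = 227 (mod 323).
  Combine with x ≡ 25 (mod 43): write x = 227 + 323·t and require 227 + 323·t ≡ 25 (mod 43), i.e. 323·t ≡ 25 − 227 ≡ 13 (mod 43). Since 323^(−1) ≡ 2 (mod 43) (323 ≡ 22 (mod 43)), t ≡ 2·13 ≡ 26 (mod 43). So x ≡ 227 + 323·26 = 8625 (mod 13889).
Unique solution in [0, 13889): x = 8625.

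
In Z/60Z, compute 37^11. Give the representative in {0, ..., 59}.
Use repeated squaring. Binary(11) = 1011. Walk through the bits of the exponent 11 left-to-right: at each bit after the leading one, square the running value, then multiply by 37 if the bit is 1 (always reducing mod 60):
  bit 1 = 1 (leading): start with 37.
  bit 2 = 0: square 37^2 = 1369 ≡ 49 (mod 60).
  bit 3 = 1: square 49^2 = 2401 ≡ 1; bit is 1, so multiply 1·37 = 37 (mod 60).
  bit 4 = 1: square 37^2 = 1369 ≡ 49; bit is 1, so multiply 49·37 = 1813 ≡ 13 (mod 60).
Final value: 37^11 ≡ 13 (mod 60).

Final answer: 13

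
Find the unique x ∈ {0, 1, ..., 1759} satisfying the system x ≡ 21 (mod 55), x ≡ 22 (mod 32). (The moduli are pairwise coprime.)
The moduli 55, 32 are pairwise coprime, so by the CRT there is a unique solution mod 55·32 = 1760.
Solve by successive substitution. Start with x ≡ 21 (mod 55).
  Combine with x ≡ 22 (mod 32): write x = 21 + 55·t and require 21 + 55·t ≡ 22 (mod 32), i.e. 55·t ≡ 22 − 21 ≡ 1 (mod 32). Since 55^(−1) ≡ 7 (mod 32) (55 ≡ 23 (mod 32)), t ≡ 7·1 ≡ 7 (mod 32). So x ≡ 21 + 55·7 = 406 (mod 1760).
Unique solution in [0, 1760): x = 406.

Final answer: x ≡ 406 (mod 1760); the representative in [0, 1760) is 406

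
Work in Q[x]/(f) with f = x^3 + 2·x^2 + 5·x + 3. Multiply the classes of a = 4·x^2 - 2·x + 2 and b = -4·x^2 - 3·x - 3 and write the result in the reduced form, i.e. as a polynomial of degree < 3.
a · b ≡ 10·x^2 - 92·x - 90 (mod f(x))

First multiply in Q[x] without reducing: a · b = -16·x^4 - 4·x^3 - 14·x^2 - 6. Now divide by f(x) = x^3 + 2·x^2 + 5·x + 3, eliminating the leading term at each step:
  leading term -16·x^4: subtract (-16·x)·f(x) = -16·x^4 - 32·x^3 - 80·x^2 - 48·x, leaving 28·x^3 + 66·x^2 + 48·x - 6
  leading term 28·x^3: subtract (28)·f(x) = 28·x^3 + 56·x^2 + 140·x + 84, leaving 10·x^2 - 92·x - 90
The degree is now < 3, so this is the remainder. Hence a · b ≡ 10·x^2 - 92·x - 90 in Q[x]/(f).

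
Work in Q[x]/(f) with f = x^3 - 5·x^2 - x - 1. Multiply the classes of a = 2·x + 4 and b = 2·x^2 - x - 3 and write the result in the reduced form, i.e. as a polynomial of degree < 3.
a · b ≡ 26·x^2 - 6·x - 8 (mod f(x))

First multiply in Q[x] without reducing: a · b = 4·x^3 + 6·x^2 - 10·x - 12. Now divide by f(x) = x^3 - 5·x^2 - x - 1, eliminating the leading term at each step:
  leading term 4·x^3: subtract (4)·f(x) = 4·x^3 - 20·x^2 - 4·x - 4, leaving 26·x^2 - 6·x - 8
The degree is now < 3, so this is the remainder. Hence a · b ≡ 26·x^2 - 6·x - 8 in Q[x]/(f).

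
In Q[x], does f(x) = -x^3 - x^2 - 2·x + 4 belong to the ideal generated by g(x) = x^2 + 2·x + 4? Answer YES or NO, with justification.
In Q[x] the ideal (g) consists of all multiples of g, so f ∈ (g) iff g | f, i.e. iff the remainder of f on division by g is 0. Divide f by g (g is monic, so eliminate the leading term of the running remainder at each step):
  leading term -x^3: subtract (-x)·g(x) = -x^3 - 2·x^2 - 4·x, leaving x^2 + 2·x + 4
  leading term x^2: subtract (1)·g(x) = x^2 + 2·x + 4, leaving 0
The remainder is 0, so f(x) = g(x) · h(x) with h(x) = 1 - x. Hence g | f, i.e. f ∈ (g).

Final answer: YES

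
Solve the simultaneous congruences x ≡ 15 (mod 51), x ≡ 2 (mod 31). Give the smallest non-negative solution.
x ≡ 219 (mod 1581); the representative in [0, 1581) is 219

The moduli 51, 31 are pairwise coprime, so by the CRT there is a unique solution mod 51·31 = 1581.
Solve by successive substitution. Start with x ≡ 15 (mod 51).
  Combine with x ≡ 2 (mod 31): write x = 15 + 51·t and require 15 + 51·t ≡ 2 (mod 31), i.e. 51·t ≡ 2 − 15 ≡ 18 (mod 31). Since 51^(−1) ≡ 14 (mod 31) (51 ≡ 20 (mod 31)), t ≡ 14·18 ≡ 4 (mod 31). So x ≡ 15 + 51·4 = 219 (mod 1581).
Unique solution in [0, 1581): x = 219.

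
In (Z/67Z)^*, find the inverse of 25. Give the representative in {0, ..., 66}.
25^(−1) ≡ 59 (mod 67)

Apply the extended Euclidean algorithm to (67, 25), tracking rows (r, s, t) with s·67 + t·25 = r. Each division r_prev = q·r_cur + r_new produces the new row as (previous row) − q·(current row):
  row A: (67, 1, 0)   [1·67 + 0·25 = 67]
  row B: (25, 0, 1)   [0·67 + 1·25 = 25]
  67 = 2·25 + 17   → row C = row A − 2·row B = (17, 1, −2)   [check: 1·67 − 2·25 = 17]
  25 = 1·17 + 8   → row D = row B − 1·row C = (8, −1, 3)   [check: −1·67 + 3·25 = 8]
  17 = 2·8 + 1   → row E = row C − 2·row D = (1, 3, −8)   [check: 3·67 − 8·25 = 1]
  8 = 8·1 + 0   → remainder 0, stop. gcd = 1 (last nonzero row E).
The gcd is 1, so 25 is invertible mod 67. The last nonzero row gives 3·67 − 8·25 = 1, so t = −8. So 25^(−1) ≡ −8 ≡ 59 (mod 67). Verify: 25 · 59 = 1475 ≡ 1 (mod 67). ✓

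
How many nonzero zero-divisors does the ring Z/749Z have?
Z/749Z has 112 nonzero zero-divisors

In Z/749Z each nonzero element is either a unit (gcd with 749 is 1) or a zero-divisor (gcd > 1). The number of units is φ(749): factorise 749 = 7 · 107, so φ(749) = (7 − 1) · (107 − 1) = 6 · 106 = 636. The nonzero elements number 749 − 1 = 748. Hence the nonzero zero-divisors number 748 − 636 = 112.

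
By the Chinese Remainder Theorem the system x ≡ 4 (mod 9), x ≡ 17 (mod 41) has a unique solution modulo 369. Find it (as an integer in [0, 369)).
x ≡ 58 (mod 369); the representative in [0, 369) is 58

The moduli 9, 41 are pairwise coprime, so by the CRT there is a unique solution mod 9·41 = 369.
Solve by successive substitution. Start with x ≡ 4 (mod 9).
  Combine with x ≡ 17 (mod 41): write x = 4 + 9·t and require 4 + 9·t ≡ 17 (mod 41), i.e. 9·t ≡ 17 − 4 ≡ 13 (mod 41). Since 9^(−1) ≡ 32 (mod 41), t ≡ 32·13 ≡ 6 (mod 41). So x ≡ 4 + 9·6 = 58 (mod 369).
Unique solution in [0, 369): x = 58.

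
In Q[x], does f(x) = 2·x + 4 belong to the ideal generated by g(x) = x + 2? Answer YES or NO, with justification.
In Q[x] the ideal (g) consists of all multiples of g, so f ∈ (g) iff g | f, i.e. iff the remainder of f on division by g is 0. Divide f by g (g is monic, so eliminate the leading term of the running remainder at each step):
  leading term 2·x: subtract (2)·g(x) = 2·x + 4, leaving 0
The remainder is 0, so f(x) = g(x) · h(x) with h(x) = 2. Hence g | f, i.e. f ∈ (g).

Final answer: YES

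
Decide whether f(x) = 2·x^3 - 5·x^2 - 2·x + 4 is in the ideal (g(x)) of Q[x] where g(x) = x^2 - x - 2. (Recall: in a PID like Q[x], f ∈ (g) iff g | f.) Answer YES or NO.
In Q[x] the ideal (g) consists of all multiples of g, so f ∈ (g) iff g | f, i.e. iff the remainder of f on division by g is 0. Divide f by g (g is monic, so eliminate the leading term of the running remainder at each step):
  leading term 2·x^3: subtract (2·x)·g(x) = 2·x^3 - 2·x^2 - 4·x, leaving -3·x^2 + 2·x + 4
  leading term -3·x^2: subtract (-3)·g(x) = -3·x^2 + 3·x + 6, leaving -x - 2
The remainder r(x) = -x - 2 ≠ 0 (and deg r < deg g), so g ∤ f, i.e. f ∉ (g).

Final answer: NO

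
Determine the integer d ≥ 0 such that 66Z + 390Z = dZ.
In the PID Z, (a, b) is generated by gcd(a, b). Compute gcd(390, 66) with the extended Euclidean algorithm, tracking rows (r, s, t) with s·390 + t·66 = r:
  row A: (390, 1, 0)   [1·390 + 0·66 = 390]
  row B: (66, 0, 1)   [0·390 + 1·66 = 66]
  390 = 5·66 + 60   → row C = row A − 5·row B = (60, 1, −5)   [check: 1·390 − 5·66 = 60]
  66 = 1·60 + 6   → row D = row B − 1·row C = (6, −1, 6)   [check: −1·390 + 6·66 = 6]
  60 = 10·6 + 0   → remainder 0, stop. gcd = 6 (last nonzero row D).
So gcd(66, 390) = 6, with Bézout identity −1·390 + 6·66 = 6. Containment (⊇): the Bézout identity exhibits 6 as an element of (66, 390), giving (6) ⊆ (66, 390). Containment (⊆): since 6 | 66 and 6 | 390 (66 = 6·11, 390 = 6·65), every Z-linear combination of 66 and 390 is divisible by 6, so (66, 390) ⊆ (6). Therefore (66, 390) = (6), d = 6.

Final answer: (66, 390) = (6); d = 6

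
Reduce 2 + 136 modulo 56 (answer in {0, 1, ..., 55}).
Reduce the summands first: 136 ≡ 24 (mod 56), so 2 + 136 ≡ 2 + 24 (mod 56). 2 + 24 = 26; 26 = 0·56 + 26, so (2 + 136) mod 56 = 26.

Final answer: 26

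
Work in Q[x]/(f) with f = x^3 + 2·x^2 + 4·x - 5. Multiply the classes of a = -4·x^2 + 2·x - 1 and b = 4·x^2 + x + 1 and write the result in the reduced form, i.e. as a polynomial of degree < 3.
a · b ≡ -14·x^2 - 223·x + 179 (mod f(x))

First multiply in Q[x] without reducing: a · b = -16·x^4 + 4·x^3 - 6·x^2 + x - 1. Now divide by f(x) = x^3 + 2·x^2 + 4·x - 5, eliminating the leading term at each step:
  leading term -16·x^4: subtract (-16·x)·f(x) = -16·x^4 - 32·x^3 - 64·x^2 + 80·x, leaving 36·x^3 + 58·x^2 - 79·x - 1
  leading term 36·x^3: subtract (36)·f(x) = 36·x^3 + 72·x^2 + 144·x - 180, leaving -14·x^2 - 223·x + 179
The degree is now < 3, so this is the remainder. Hence a · b ≡ -14·x^2 - 223·x + 179 in Q[x]/(f).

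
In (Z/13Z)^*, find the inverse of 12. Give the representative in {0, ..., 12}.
12^(−1) ≡ 12 (mod 13)

Apply the extended Euclidean algorithm to (13, 12), tracking rows (r, s, t) with s·13 + t·12 = r. Each division r_prev = q·r_cur + r_new produces the new row as (previous row) − q·(current row):
  row A: (13, 1, 0)   [1·13 + 0·12 = 13]
  row B: (12, 0, 1)   [0·13 + 1·12 = 12]
  13 = 1·12 + 1   → row C = row A − 1·row B = (1, 1, −1)   [check: 1·13 − 1·12 = 1]
  12 = 12·1 + 0   → remainder 0, stop. gcd = 1 (last nonzero row C).
The gcd is 1, so 12 is invertible mod 13. The last nonzero row gives 1·13 − 1·12 = 1, so t = −1. So 12^(−1) ≡ −1 ≡ 12 (mod 13). Verify: 12 · 12 = 144 ≡ 1 (mod 13). ✓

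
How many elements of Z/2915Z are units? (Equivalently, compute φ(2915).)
An element a ∈ Z/2915Z is a unit iff gcd(a, 2915) = 1, so the number of units is φ(2915). φ is multiplicative, with φ(p^e) = p^e − p^(e−1). Factorise 2915 = 5 · 11 · 53. Then
  φ(2915) = (5 − 1) · (11 − 1) · (53 − 1) = 4 · 10 · 52 = 2080.

Final answer: Z/2915Z has φ(2915) = 2080 units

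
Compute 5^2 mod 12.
Use repeated squaring. Binary(2) = 10. Walk through the bits of the exponent 2 left-to-right: at each bit after the leading one, square the running value, then multiply by 5 if the bit is 1 (always reducing mod 12):
  bit 1 = 1 (leading): start with 5.
  bit 2 = 0: square 5^2 = 25 ≡ 1 (mod 12).
Final value: 5^2 ≡ 1 (mod 12).

Final answer: 1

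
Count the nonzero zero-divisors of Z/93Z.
Z/93Z has 32 nonzero zero-divisors

In Z/93Z each nonzero element is either a unit (gcd with 93 is 1) or a zero-divisor (gcd > 1). The number of units is φ(93): factorise 93 = 3 · 31, so φ(93) = (3 − 1) · (31 − 1) = 2 · 30 = 60. The nonzero elements number 93 − 1 = 92. Hence the nonzero zero-divisors number 92 − 60 = 32.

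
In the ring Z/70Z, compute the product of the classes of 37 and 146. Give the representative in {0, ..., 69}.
Reduce the factors first: 146 ≡ 6 (mod 70), so 37 · 146 ≡ 37 · 6 (mod 70). 37 · 6 = 222. Dividing by 70: 222 = 3·70 + 12. So (37 · 146) mod 70 = 12.

Final answer: 12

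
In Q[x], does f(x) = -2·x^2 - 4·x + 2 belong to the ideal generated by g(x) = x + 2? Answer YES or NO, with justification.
In Q[x] the ideal (g) consists of all multiples of g, so f ∈ (g) iff g | f, i.e. iff the remainder of f on division by g is 0. Divide f by g (g is monic, so eliminate the leading term of the running remainder at each step):
  leading term -2·x^2: subtract (-2·x)·g(x) = -2·x^2 - 4·x, leaving 2
The remainder r(x) = 2 ≠ 0 (and deg r < deg g), so g ∤ f, i.e. f ∉ (g).

Final answer: NO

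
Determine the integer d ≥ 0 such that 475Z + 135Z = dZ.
(475, 135) = (5); d = 5

In the PID Z, (a, b) is generated by gcd(a, b). Compute gcd(475, 135) with the extended Euclidean algorithm, tracking rows (r, s, t) with s·475 + t·135 = r:
  row A: (475, 1, 0)   [1·475 + 0·135 = 475]
  row B: (135, 0, 1)   [0·475 + 1·135 = 135]
  475 = 3·135 + 70   → row C = row A − 3·row B = (70, 1, −3)   [check: 1·475 − 3·135 = 70]
  135 = 1·70 + 65   → row D = row B − 1·row C = (65, −1, 4)   [check: −1·475 + 4·135 = 65]
  70 = 1·65 + 5   → row E = row C − 1·row D = (5, 2, −7)   [check: 2·475 − 7·135 = 5]
  65 = 13·5 + 0   → remainder 0, stop. gcd = 5 (last nonzero row E).
So gcd(475, 135) = 5, with Bézout identity 2·475 − 7·135 = 5. Containment (⊇): the Bézout identity exhibits 5 as an element of (475, 135), giving (5) ⊆ (475, 135). Containment (⊆): since 5 | 475 and 5 | 135 (475 = 5·95, 135 = 5·27), every Z-linear combination of 475 and 135 is divisible by 5, so (475, 135) ⊆ (5). Therefore (475, 135) = (5), d = 5.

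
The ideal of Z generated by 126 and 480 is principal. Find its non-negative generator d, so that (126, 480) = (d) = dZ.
In the PID Z, (a, b) is generated by gcd(a, b). Compute gcd(480, 126) with the extended Euclidean algorithm, tracking rows (r, s, t) with s·480 + t·126 = r:
  row A: (480, 1, 0)   [1·480 + 0·126 = 480]
  row B: (126, 0, 1)   [0·480 + 1·126 = 126]
  480 = 3·126 + 102   → row C = row A − 3·row B = (102, 1, −3)   [check: 1·480 − 3·126 = 102]
  126 = 1·102 + 24   → row D = row B − 1·row C = (24, −1, 4)   [check: −1·480 + 4·126 = 24]
  102 = 4·24 + 6   → row E = row C − 4·row D = (6, 5, −19)   [check: 5·480 − 19·126 = 6]
  24 = 4·6 + 0   → remainder 0, stop. gcd = 6 (last nonzero row E).
So gcd(126, 480) = 6, with Bézout identity 5·480 − 19·126 = 6. Containment (⊇): the Bézout identity exhibits 6 as an element of (126, 480), giving (6) ⊆ (126, 480). Containment (⊆): since 6 | 126 and 6 | 480 (126 = 6·21, 480 = 6·80), every Z-linear combination of 126 and 480 is divisible by 6, so (126, 480) ⊆ (6). Therefore (126, 480) = (6), d = 6.

Final answer: (126, 480) = (6); d = 6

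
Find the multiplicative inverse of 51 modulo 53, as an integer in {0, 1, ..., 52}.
51^(−1) ≡ 26 (mod 53)

Apply the extended Euclidean algorithm to (53, 51), tracking rows (r, s, t) with s·53 + t·51 = r. Each division r_prev = q·r_cur + r_new produces the new row as (previous row) − q·(current row):
  row A: (53, 1, 0)   [1·53 + 0·51 = 53]
  row B: (51, 0, 1)   [0·53 + 1·51 = 51]
  53 = 1·51 + 2   → row C = row A − 1·row B = (2, 1, −1)   [check: 1·53 − 1·51 = 2]
  51 = 25·2 + 1   → row D = row B − 25·row C = (1, −25, 26)   [check: −25·53 + 26·51 = 1]
  2 = 2·1 + 0   → remainder 0, stop. gcd = 1 (last nonzero row D).
The gcd is 1, so 51 is invertible mod 53. The last nonzero row gives −25·53 + 26·51 = 1, so t = 26. So 51^(−1) ≡ 26 (mod 53). Verify: 51 · 26 = 1326 ≡ 1 (mod 53). ✓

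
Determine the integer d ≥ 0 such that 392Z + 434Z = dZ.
In the PID Z, (a, b) is generated by gcd(a, b). Compute gcd(434, 392) with the extended Euclidean algorithm, tracking rows (r, s, t) with s·434 + t·392 = r:
  row A: (434, 1, 0)   [1·434 + 0·392 = 434]
  row B: (392, 0, 1)   [0·434 + 1·392 = 392]
  434 = 1·392 + 42   → row C = row A − 1·row B = (42, 1, −1)   [check: 1·434 − 1·392 = 42]
  392 = 9·42 + 14   → row D = row B − 9·row C = (14, −9, 10)   [check: −9·434 + 10·392 = 14]
  42 = 3·14 + 0   → remainder 0, stop. gcd = 14 (last nonzero row D).
So gcd(392, 434) = 14, with Bézout identity −9·434 + 10·392 = 14. Containment (⊇): the Bézout identity exhibits 14 as an element of (392, 434), giving (14) ⊆ (392, 434). Containment (⊆): since 14 | 392 and 14 | 434 (392 = 14·28, 434 = 14·31), every Z-linear combination of 392 and 434 is divisible by 14, so (392, 434) ⊆ (14). Therefore (392, 434) = (14), d = 14.

Final answer: (392, 434) = (14); d = 14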